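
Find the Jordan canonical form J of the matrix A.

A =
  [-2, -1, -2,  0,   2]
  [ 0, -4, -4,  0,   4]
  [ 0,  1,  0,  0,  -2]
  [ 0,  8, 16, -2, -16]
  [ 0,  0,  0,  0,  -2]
J_2(-2) ⊕ J_1(-2) ⊕ J_1(-2) ⊕ J_1(-2)

The characteristic polynomial is
  det(x·I − A) = x^5 + 10*x^4 + 40*x^3 + 80*x^2 + 80*x + 32 = (x + 2)^5

Eigenvalues and multiplicities (the geometric multiplicity of λ is n − rank(A − λI), which equals the number of Jordan blocks for λ):
  λ = -2: algebraic multiplicity = 5, geometric multiplicity = 4

Determining the block sizes for each eigenvalue:
  λ = -2: 4 blocks summing to 5 forces exactly one block of size 2 and the rest size 1 → block sizes [2, 1, 1, 1]

Assembling the blocks gives a Jordan form
J =
  [-2,  1,  0,  0,  0]
  [ 0, -2,  0,  0,  0]
  [ 0,  0, -2,  0,  0]
  [ 0,  0,  0, -2,  0]
  [ 0,  0,  0,  0, -2]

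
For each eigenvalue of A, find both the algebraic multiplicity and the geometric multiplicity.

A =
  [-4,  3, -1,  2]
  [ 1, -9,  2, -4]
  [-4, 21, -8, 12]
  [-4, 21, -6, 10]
λ = -3: alg = 3, geom = 1; λ = -2: alg = 1, geom = 1

Step 1 — factor the characteristic polynomial to read off the algebraic multiplicities:
  χ_A(x) = (x + 2)*(x + 3)^3

Step 2 — compute geometric multiplicities via the rank-nullity identity g(λ) = n − rank(A − λI):
  rank(A − (-3)·I) = 3, so dim ker(A − (-3)·I) = n − 3 = 1
  rank(A − (-2)·I) = 3, so dim ker(A − (-2)·I) = n − 3 = 1

Summary:
  λ = -3: algebraic multiplicity = 3, geometric multiplicity = 1
  λ = -2: algebraic multiplicity = 1, geometric multiplicity = 1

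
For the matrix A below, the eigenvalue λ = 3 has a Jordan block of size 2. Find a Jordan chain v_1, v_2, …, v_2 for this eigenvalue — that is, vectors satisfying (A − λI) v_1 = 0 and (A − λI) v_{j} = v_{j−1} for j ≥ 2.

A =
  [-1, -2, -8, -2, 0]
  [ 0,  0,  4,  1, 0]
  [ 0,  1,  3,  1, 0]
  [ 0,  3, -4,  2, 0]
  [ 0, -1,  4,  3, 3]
A Jordan chain for λ = 3 of length 2:
v_1 = (2, -1, -1, 1, -3)ᵀ
v_2 = (2, -1, -1, 0, 0)ᵀ

Let N = A − (3)·I. We want v_2 with N^2 v_2 = 0 but N^1 v_2 ≠ 0; then v_{j-1} := N · v_j for j = 2, …, 2.

Pick v_2 = (2, -1, -1, 0, 0)ᵀ.
Then v_1 = N · v_2 = (2, -1, -1, 1, -3)ᵀ.

Sanity check: (A − (3)·I) v_1 = (0, 0, 0, 0, 0)ᵀ = 0. ✓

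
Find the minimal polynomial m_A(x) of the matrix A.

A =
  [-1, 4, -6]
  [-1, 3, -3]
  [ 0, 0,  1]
x^2 - 2*x + 1

The characteristic polynomial is χ_A(x) = (x - 1)^3, so the eigenvalues are known. The minimal polynomial is
  m_A(x) = Π_λ (x − λ)^{k_λ}
where k_λ is the size of the *largest* Jordan block for λ (equivalently, the smallest k with (A − λI)^k v = 0 for every generalised eigenvector v of λ).

  λ = 1: largest Jordan block has size 2, contributing (x − 1)^2

So m_A(x) = (x - 1)^2 = x^2 - 2*x + 1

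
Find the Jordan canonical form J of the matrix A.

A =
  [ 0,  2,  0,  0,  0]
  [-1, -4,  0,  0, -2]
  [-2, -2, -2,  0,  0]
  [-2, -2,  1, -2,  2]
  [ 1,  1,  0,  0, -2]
J_3(-2) ⊕ J_2(-2)

The characteristic polynomial is
  det(x·I − A) = x^5 + 10*x^4 + 40*x^3 + 80*x^2 + 80*x + 32 = (x + 2)^5

Eigenvalues and multiplicities (the geometric multiplicity of λ is n − rank(A − λI), which equals the number of Jordan blocks for λ):
  λ = -2: algebraic multiplicity = 5, geometric multiplicity = 2

Determining the block sizes for each eigenvalue:
  λ = -2: with am = 5 and gm = 2, the partition is not yet determined (e.g. several partitions of 5 into 2 parts exist). Let N = A − (-2)·I. Computing rank(N^1) = 3, rank(N^2) = 1, rank(N^3) = 0; the number of blocks of size ≥ j is rank(N^{j−1}) − rank(N^j), giving [2, 2, 1]. So we have 1 block(s) of size 3, 1 block(s) of size 2 → block sizes [3, 2]

Assembling the blocks gives a Jordan form
J =
  [-2,  1,  0,  0,  0]
  [ 0, -2,  1,  0,  0]
  [ 0,  0, -2,  0,  0]
  [ 0,  0,  0, -2,  1]
  [ 0,  0,  0,  0, -2]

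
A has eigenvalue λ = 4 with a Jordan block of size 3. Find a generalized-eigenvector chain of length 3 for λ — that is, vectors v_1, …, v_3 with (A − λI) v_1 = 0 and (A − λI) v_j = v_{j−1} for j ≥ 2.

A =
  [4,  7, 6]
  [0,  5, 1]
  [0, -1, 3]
A Jordan chain for λ = 4 of length 3:
v_1 = (1, 0, 0)ᵀ
v_2 = (7, 1, -1)ᵀ
v_3 = (0, 1, 0)ᵀ

Let N = A − (4)·I. We want v_3 with N^3 v_3 = 0 but N^2 v_3 ≠ 0; then v_{j-1} := N · v_j for j = 3, …, 2.

Pick v_3 = (0, 1, 0)ᵀ.
Then v_2 = N · v_3 = (7, 1, -1)ᵀ.
Then v_1 = N · v_2 = (1, 0, 0)ᵀ.

Sanity check: (A − (4)·I) v_1 = (0, 0, 0)ᵀ = 0. ✓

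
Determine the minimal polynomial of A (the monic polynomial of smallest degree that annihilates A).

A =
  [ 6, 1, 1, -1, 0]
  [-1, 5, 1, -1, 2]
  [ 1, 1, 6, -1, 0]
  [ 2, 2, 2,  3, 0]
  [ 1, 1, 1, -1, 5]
x^3 - 15*x^2 + 75*x - 125

The characteristic polynomial is χ_A(x) = (x - 5)^5, so the eigenvalues are known. The minimal polynomial is
  m_A(x) = Π_λ (x − λ)^{k_λ}
where k_λ is the size of the *largest* Jordan block for λ (equivalently, the smallest k with (A − λI)^k v = 0 for every generalised eigenvector v of λ).

  λ = 5: largest Jordan block has size 3, contributing (x − 5)^3

So m_A(x) = (x - 5)^3 = x^3 - 15*x^2 + 75*x - 125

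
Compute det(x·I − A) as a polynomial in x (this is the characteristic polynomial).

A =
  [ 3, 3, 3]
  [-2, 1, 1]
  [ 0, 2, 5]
x^3 - 9*x^2 + 27*x - 27

Expanding det(x·I − A) (e.g. by cofactor expansion or by noting that A is similar to its Jordan form J, which has the same characteristic polynomial as A) gives
  χ_A(x) = x^3 - 9*x^2 + 27*x - 27
which factors as (x - 3)^3. The eigenvalues (with algebraic multiplicities) are λ = 3 with multiplicity 3.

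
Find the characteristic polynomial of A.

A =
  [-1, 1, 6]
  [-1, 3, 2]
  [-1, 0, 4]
x^3 - 6*x^2 + 12*x - 8

Expanding det(x·I − A) (e.g. by cofactor expansion or by noting that A is similar to its Jordan form J, which has the same characteristic polynomial as A) gives
  χ_A(x) = x^3 - 6*x^2 + 12*x - 8
which factors as (x - 2)^3. The eigenvalues (with algebraic multiplicities) are λ = 2 with multiplicity 3.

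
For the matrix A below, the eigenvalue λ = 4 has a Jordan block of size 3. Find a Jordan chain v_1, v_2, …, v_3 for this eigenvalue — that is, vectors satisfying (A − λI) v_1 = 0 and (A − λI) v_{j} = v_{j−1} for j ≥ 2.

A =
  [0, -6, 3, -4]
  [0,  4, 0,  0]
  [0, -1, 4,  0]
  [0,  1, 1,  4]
A Jordan chain for λ = 4 of length 3:
v_1 = (-1, 0, 0, 1)ᵀ
v_2 = (2, 0, 1, -1)ᵀ
v_3 = (1, -1, 0, 0)ᵀ

Let N = A − (4)·I. We want v_3 with N^3 v_3 = 0 but N^2 v_3 ≠ 0; then v_{j-1} := N · v_j for j = 3, …, 2.

Pick v_3 = (1, -1, 0, 0)ᵀ.
Then v_2 = N · v_3 = (2, 0, 1, -1)ᵀ.
Then v_1 = N · v_2 = (-1, 0, 0, 1)ᵀ.

Sanity check: (A − (4)·I) v_1 = (0, 0, 0, 0)ᵀ = 0. ✓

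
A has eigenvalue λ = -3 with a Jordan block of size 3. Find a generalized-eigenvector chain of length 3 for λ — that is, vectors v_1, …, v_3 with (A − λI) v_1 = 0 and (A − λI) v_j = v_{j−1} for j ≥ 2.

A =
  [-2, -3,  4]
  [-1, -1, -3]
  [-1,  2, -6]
A Jordan chain for λ = -3 of length 3:
v_1 = (-1, 1, 1)ᵀ
v_2 = (-3, 2, 2)ᵀ
v_3 = (0, 1, 0)ᵀ

Let N = A − (-3)·I. We want v_3 with N^3 v_3 = 0 but N^2 v_3 ≠ 0; then v_{j-1} := N · v_j for j = 3, …, 2.

Pick v_3 = (0, 1, 0)ᵀ.
Then v_2 = N · v_3 = (-3, 2, 2)ᵀ.
Then v_1 = N · v_2 = (-1, 1, 1)ᵀ.

Sanity check: (A − (-3)·I) v_1 = (0, 0, 0)ᵀ = 0. ✓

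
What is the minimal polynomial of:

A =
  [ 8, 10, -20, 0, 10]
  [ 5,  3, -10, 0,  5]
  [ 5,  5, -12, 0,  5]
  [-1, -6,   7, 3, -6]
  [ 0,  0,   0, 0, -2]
x^3 - 4*x^2 - 3*x + 18

The characteristic polynomial is χ_A(x) = (x - 3)^2*(x + 2)^3, so the eigenvalues are known. The minimal polynomial is
  m_A(x) = Π_λ (x − λ)^{k_λ}
where k_λ is the size of the *largest* Jordan block for λ (equivalently, the smallest k with (A − λI)^k v = 0 for every generalised eigenvector v of λ).

  λ = -2: largest Jordan block has size 1, contributing (x + 2)
  λ = 3: largest Jordan block has size 2, contributing (x − 3)^2

So m_A(x) = (x - 3)^2*(x + 2) = x^3 - 4*x^2 - 3*x + 18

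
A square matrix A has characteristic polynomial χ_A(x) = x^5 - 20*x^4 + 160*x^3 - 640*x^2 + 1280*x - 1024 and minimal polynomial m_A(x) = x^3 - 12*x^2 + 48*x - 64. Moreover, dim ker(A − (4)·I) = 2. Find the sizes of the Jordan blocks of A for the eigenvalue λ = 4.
Block sizes for λ = 4: [3, 2]

Step 1 — from the characteristic polynomial, algebraic multiplicity of λ = 4 is 5. From dim ker(A − (4)·I) = 2, there are exactly 2 Jordan blocks for λ = 4.
Step 2 — from the minimal polynomial, the factor (x − 4)^3 tells us the largest block for λ = 4 has size 3.
Step 3 — with total size 5, 2 blocks, and largest block 3, the block sizes (in nonincreasing order) are [3, 2].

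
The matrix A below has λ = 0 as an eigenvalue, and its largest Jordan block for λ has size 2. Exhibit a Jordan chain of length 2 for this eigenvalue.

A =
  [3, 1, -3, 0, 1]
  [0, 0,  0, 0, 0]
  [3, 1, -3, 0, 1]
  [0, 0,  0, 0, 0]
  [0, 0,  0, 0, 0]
A Jordan chain for λ = 0 of length 2:
v_1 = (3, 0, 3, 0, 0)ᵀ
v_2 = (1, 0, 0, 0, 0)ᵀ

Let N = A − (0)·I. We want v_2 with N^2 v_2 = 0 but N^1 v_2 ≠ 0; then v_{j-1} := N · v_j for j = 2, …, 2.

Pick v_2 = (1, 0, 0, 0, 0)ᵀ.
Then v_1 = N · v_2 = (3, 0, 3, 0, 0)ᵀ.

Sanity check: (A − (0)·I) v_1 = (0, 0, 0, 0, 0)ᵀ = 0. ✓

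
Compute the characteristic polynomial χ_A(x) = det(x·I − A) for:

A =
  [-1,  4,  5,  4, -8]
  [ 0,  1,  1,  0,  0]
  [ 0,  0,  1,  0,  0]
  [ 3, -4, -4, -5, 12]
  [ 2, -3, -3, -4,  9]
x^5 - 5*x^4 + 10*x^3 - 10*x^2 + 5*x - 1

Expanding det(x·I − A) (e.g. by cofactor expansion or by noting that A is similar to its Jordan form J, which has the same characteristic polynomial as A) gives
  χ_A(x) = x^5 - 5*x^4 + 10*x^3 - 10*x^2 + 5*x - 1
which factors as (x - 1)^5. The eigenvalues (with algebraic multiplicities) are λ = 1 with multiplicity 5.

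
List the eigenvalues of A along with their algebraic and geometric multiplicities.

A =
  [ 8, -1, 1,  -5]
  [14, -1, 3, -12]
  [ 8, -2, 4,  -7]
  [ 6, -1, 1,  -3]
λ = 2: alg = 4, geom = 2

Step 1 — factor the characteristic polynomial to read off the algebraic multiplicities:
  χ_A(x) = (x - 2)^4

Step 2 — compute geometric multiplicities via the rank-nullity identity g(λ) = n − rank(A − λI):
  rank(A − (2)·I) = 2, so dim ker(A − (2)·I) = n − 2 = 2

Summary:
  λ = 2: algebraic multiplicity = 4, geometric multiplicity = 2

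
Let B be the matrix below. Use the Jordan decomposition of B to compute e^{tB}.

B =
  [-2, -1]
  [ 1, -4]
e^{tB} =
  [t*exp(-3*t) + exp(-3*t), -t*exp(-3*t)]
  [t*exp(-3*t), -t*exp(-3*t) + exp(-3*t)]

Strategy: write B = P · J · P⁻¹ where J is a Jordan canonical form, so e^{tB} = P · e^{tJ} · P⁻¹, and e^{tJ} can be computed block-by-block.

B has Jordan form
J =
  [-3,  1]
  [ 0, -3]
(up to reordering of blocks).

Per-block formulas:
  For a 2×2 Jordan block J_2(-3): exp(t · J_2(-3)) = e^(-3t)·(I + t·N), where N is the 2×2 nilpotent shift.

After assembling e^{tJ} and conjugating by P, we get:

e^{tB} =
  [t*exp(-3*t) + exp(-3*t), -t*exp(-3*t)]
  [t*exp(-3*t), -t*exp(-3*t) + exp(-3*t)]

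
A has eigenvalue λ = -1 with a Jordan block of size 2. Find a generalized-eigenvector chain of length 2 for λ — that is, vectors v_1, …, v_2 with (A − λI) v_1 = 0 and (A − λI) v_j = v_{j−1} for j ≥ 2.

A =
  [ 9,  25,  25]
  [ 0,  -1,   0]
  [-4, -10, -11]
A Jordan chain for λ = -1 of length 2:
v_1 = (10, 0, -4)ᵀ
v_2 = (1, 0, 0)ᵀ

Let N = A − (-1)·I. We want v_2 with N^2 v_2 = 0 but N^1 v_2 ≠ 0; then v_{j-1} := N · v_j for j = 2, …, 2.

Pick v_2 = (1, 0, 0)ᵀ.
Then v_1 = N · v_2 = (10, 0, -4)ᵀ.

Sanity check: (A − (-1)·I) v_1 = (0, 0, 0)ᵀ = 0. ✓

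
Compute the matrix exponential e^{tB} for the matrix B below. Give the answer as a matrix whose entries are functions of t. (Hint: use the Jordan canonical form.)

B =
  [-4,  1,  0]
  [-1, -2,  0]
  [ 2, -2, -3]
e^{tB} =
  [-t*exp(-3*t) + exp(-3*t), t*exp(-3*t), 0]
  [-t*exp(-3*t), t*exp(-3*t) + exp(-3*t), 0]
  [2*t*exp(-3*t), -2*t*exp(-3*t), exp(-3*t)]

Strategy: write B = P · J · P⁻¹ where J is a Jordan canonical form, so e^{tB} = P · e^{tJ} · P⁻¹, and e^{tJ} can be computed block-by-block.

B has Jordan form
J =
  [-3,  1,  0]
  [ 0, -3,  0]
  [ 0,  0, -3]
(up to reordering of blocks).

Per-block formulas:
  For a 2×2 Jordan block J_2(-3): exp(t · J_2(-3)) = e^(-3t)·(I + t·N), where N is the 2×2 nilpotent shift.
  For a 1×1 block at λ = -3: exp(t · [-3]) = [e^(-3t)].

After assembling e^{tJ} and conjugating by P, we get:

e^{tB} =
  [-t*exp(-3*t) + exp(-3*t), t*exp(-3*t), 0]
  [-t*exp(-3*t), t*exp(-3*t) + exp(-3*t), 0]
  [2*t*exp(-3*t), -2*t*exp(-3*t), exp(-3*t)]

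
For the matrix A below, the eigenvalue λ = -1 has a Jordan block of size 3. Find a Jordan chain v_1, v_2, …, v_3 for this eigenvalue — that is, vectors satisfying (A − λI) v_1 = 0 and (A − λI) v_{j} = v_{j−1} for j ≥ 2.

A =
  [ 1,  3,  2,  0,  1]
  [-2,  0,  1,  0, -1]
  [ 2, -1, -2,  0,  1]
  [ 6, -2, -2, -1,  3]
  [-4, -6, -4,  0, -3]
A Jordan chain for λ = -1 of length 3:
v_1 = (-2, 0, 0, 0, 4)ᵀ
v_2 = (2, -2, 2, 6, -4)ᵀ
v_3 = (1, 0, 0, 0, 0)ᵀ

Let N = A − (-1)·I. We want v_3 with N^3 v_3 = 0 but N^2 v_3 ≠ 0; then v_{j-1} := N · v_j for j = 3, …, 2.

Pick v_3 = (1, 0, 0, 0, 0)ᵀ.
Then v_2 = N · v_3 = (2, -2, 2, 6, -4)ᵀ.
Then v_1 = N · v_2 = (-2, 0, 0, 0, 4)ᵀ.

Sanity check: (A − (-1)·I) v_1 = (0, 0, 0, 0, 0)ᵀ = 0. ✓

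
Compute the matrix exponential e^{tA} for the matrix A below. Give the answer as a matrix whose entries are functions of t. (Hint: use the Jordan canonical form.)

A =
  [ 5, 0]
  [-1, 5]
e^{tA} =
  [exp(5*t), 0]
  [-t*exp(5*t), exp(5*t)]

Strategy: write A = P · J · P⁻¹ where J is a Jordan canonical form, so e^{tA} = P · e^{tJ} · P⁻¹, and e^{tJ} can be computed block-by-block.

A has Jordan form
J =
  [5, 1]
  [0, 5]
(up to reordering of blocks).

Per-block formulas:
  For a 2×2 Jordan block J_2(5): exp(t · J_2(5)) = e^(5t)·(I + t·N), where N is the 2×2 nilpotent shift.

After assembling e^{tJ} and conjugating by P, we get:

e^{tA} =
  [exp(5*t), 0]
  [-t*exp(5*t), exp(5*t)]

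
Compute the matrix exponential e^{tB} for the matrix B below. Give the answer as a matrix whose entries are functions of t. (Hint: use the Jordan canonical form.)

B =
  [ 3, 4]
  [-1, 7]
e^{tB} =
  [-2*t*exp(5*t) + exp(5*t), 4*t*exp(5*t)]
  [-t*exp(5*t), 2*t*exp(5*t) + exp(5*t)]

Strategy: write B = P · J · P⁻¹ where J is a Jordan canonical form, so e^{tB} = P · e^{tJ} · P⁻¹, and e^{tJ} can be computed block-by-block.

B has Jordan form
J =
  [5, 1]
  [0, 5]
(up to reordering of blocks).

Per-block formulas:
  For a 2×2 Jordan block J_2(5): exp(t · J_2(5)) = e^(5t)·(I + t·N), where N is the 2×2 nilpotent shift.

After assembling e^{tJ} and conjugating by P, we get:

e^{tB} =
  [-2*t*exp(5*t) + exp(5*t), 4*t*exp(5*t)]
  [-t*exp(5*t), 2*t*exp(5*t) + exp(5*t)]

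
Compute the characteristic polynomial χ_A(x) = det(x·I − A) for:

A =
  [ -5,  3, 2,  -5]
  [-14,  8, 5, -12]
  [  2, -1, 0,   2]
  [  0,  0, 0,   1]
x^4 - 4*x^3 + 6*x^2 - 4*x + 1

Expanding det(x·I − A) (e.g. by cofactor expansion or by noting that A is similar to its Jordan form J, which has the same characteristic polynomial as A) gives
  χ_A(x) = x^4 - 4*x^3 + 6*x^2 - 4*x + 1
which factors as (x - 1)^4. The eigenvalues (with algebraic multiplicities) are λ = 1 with multiplicity 4.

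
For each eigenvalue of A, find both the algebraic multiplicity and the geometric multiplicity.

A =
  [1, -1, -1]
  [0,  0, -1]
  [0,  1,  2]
λ = 1: alg = 3, geom = 2

Step 1 — factor the characteristic polynomial to read off the algebraic multiplicities:
  χ_A(x) = (x - 1)^3

Step 2 — compute geometric multiplicities via the rank-nullity identity g(λ) = n − rank(A − λI):
  rank(A − (1)·I) = 1, so dim ker(A − (1)·I) = n − 1 = 2

Summary:
  λ = 1: algebraic multiplicity = 3, geometric multiplicity = 2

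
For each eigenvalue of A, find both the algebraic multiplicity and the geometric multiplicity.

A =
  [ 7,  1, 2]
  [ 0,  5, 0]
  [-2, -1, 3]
λ = 5: alg = 3, geom = 2

Step 1 — factor the characteristic polynomial to read off the algebraic multiplicities:
  χ_A(x) = (x - 5)^3

Step 2 — compute geometric multiplicities via the rank-nullity identity g(λ) = n − rank(A − λI):
  rank(A − (5)·I) = 1, so dim ker(A − (5)·I) = n − 1 = 2

Summary:
  λ = 5: algebraic multiplicity = 3, geometric multiplicity = 2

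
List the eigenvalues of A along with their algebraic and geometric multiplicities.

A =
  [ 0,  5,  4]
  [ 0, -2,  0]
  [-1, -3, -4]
λ = -2: alg = 3, geom = 1

Step 1 — factor the characteristic polynomial to read off the algebraic multiplicities:
  χ_A(x) = (x + 2)^3

Step 2 — compute geometric multiplicities via the rank-nullity identity g(λ) = n − rank(A − λI):
  rank(A − (-2)·I) = 2, so dim ker(A − (-2)·I) = n − 2 = 1

Summary:
  λ = -2: algebraic multiplicity = 3, geometric multiplicity = 1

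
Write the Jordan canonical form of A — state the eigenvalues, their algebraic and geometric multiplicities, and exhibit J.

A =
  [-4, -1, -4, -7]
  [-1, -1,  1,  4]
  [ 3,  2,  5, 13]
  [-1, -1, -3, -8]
J_2(-2) ⊕ J_2(-2)

The characteristic polynomial is
  det(x·I − A) = x^4 + 8*x^3 + 24*x^2 + 32*x + 16 = (x + 2)^4

Eigenvalues and multiplicities (the geometric multiplicity of λ is n − rank(A − λI), which equals the number of Jordan blocks for λ):
  λ = -2: algebraic multiplicity = 4, geometric multiplicity = 2

Determining the block sizes for each eigenvalue:
  λ = -2: with am = 4 and gm = 2, the partition is not yet determined (e.g. several partitions of 4 into 2 parts exist). Let N = A − (-2)·I. Computing rank(N^1) = 2, rank(N^2) = 0; the number of blocks of size ≥ j is rank(N^{j−1}) − rank(N^j), giving [2, 2]. So we have 2 block(s) of size 2 → block sizes [2, 2]

Assembling the blocks gives a Jordan form
J =
  [-2,  1,  0,  0]
  [ 0, -2,  0,  0]
  [ 0,  0, -2,  1]
  [ 0,  0,  0, -2]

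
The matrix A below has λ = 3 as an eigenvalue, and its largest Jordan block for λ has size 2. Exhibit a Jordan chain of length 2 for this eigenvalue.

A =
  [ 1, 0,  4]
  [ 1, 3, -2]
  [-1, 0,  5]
A Jordan chain for λ = 3 of length 2:
v_1 = (-2, 1, -1)ᵀ
v_2 = (1, 0, 0)ᵀ

Let N = A − (3)·I. We want v_2 with N^2 v_2 = 0 but N^1 v_2 ≠ 0; then v_{j-1} := N · v_j for j = 2, …, 2.

Pick v_2 = (1, 0, 0)ᵀ.
Then v_1 = N · v_2 = (-2, 1, -1)ᵀ.

Sanity check: (A − (3)·I) v_1 = (0, 0, 0)ᵀ = 0. ✓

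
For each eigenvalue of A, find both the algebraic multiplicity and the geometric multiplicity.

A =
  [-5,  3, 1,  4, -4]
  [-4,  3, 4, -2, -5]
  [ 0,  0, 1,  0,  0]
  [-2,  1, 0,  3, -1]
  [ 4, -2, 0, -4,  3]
λ = 1: alg = 5, geom = 2

Step 1 — factor the characteristic polynomial to read off the algebraic multiplicities:
  χ_A(x) = (x - 1)^5

Step 2 — compute geometric multiplicities via the rank-nullity identity g(λ) = n − rank(A − λI):
  rank(A − (1)·I) = 3, so dim ker(A − (1)·I) = n − 3 = 2

Summary:
  λ = 1: algebraic multiplicity = 5, geometric multiplicity = 2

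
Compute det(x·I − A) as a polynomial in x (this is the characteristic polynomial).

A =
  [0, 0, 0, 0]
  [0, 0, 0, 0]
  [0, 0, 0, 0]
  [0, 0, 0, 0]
x^4

Expanding det(x·I − A) (e.g. by cofactor expansion or by noting that A is similar to its Jordan form J, which has the same characteristic polynomial as A) gives
  χ_A(x) = x^4
which factors as x^4. The eigenvalues (with algebraic multiplicities) are λ = 0 with multiplicity 4.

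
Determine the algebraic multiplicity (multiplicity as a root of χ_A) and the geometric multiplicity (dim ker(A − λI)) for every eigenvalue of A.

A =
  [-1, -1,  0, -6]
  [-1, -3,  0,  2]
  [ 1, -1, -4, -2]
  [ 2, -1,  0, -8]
λ = -4: alg = 4, geom = 2

Step 1 — factor the characteristic polynomial to read off the algebraic multiplicities:
  χ_A(x) = (x + 4)^4

Step 2 — compute geometric multiplicities via the rank-nullity identity g(λ) = n − rank(A − λI):
  rank(A − (-4)·I) = 2, so dim ker(A − (-4)·I) = n − 2 = 2

Summary:
  λ = -4: algebraic multiplicity = 4, geometric multiplicity = 2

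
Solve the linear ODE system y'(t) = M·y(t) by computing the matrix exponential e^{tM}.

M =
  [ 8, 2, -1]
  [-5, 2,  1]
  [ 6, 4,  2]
e^{tM} =
  [4*t*exp(4*t) + exp(4*t), 2*t*exp(4*t), -t*exp(4*t)]
  [-2*t^2*exp(4*t) - 5*t*exp(4*t), -t^2*exp(4*t) - 2*t*exp(4*t) + exp(4*t), t^2*exp(4*t)/2 + t*exp(4*t)]
  [-4*t^2*exp(4*t) + 6*t*exp(4*t), -2*t^2*exp(4*t) + 4*t*exp(4*t), t^2*exp(4*t) - 2*t*exp(4*t) + exp(4*t)]

Strategy: write M = P · J · P⁻¹ where J is a Jordan canonical form, so e^{tM} = P · e^{tJ} · P⁻¹, and e^{tJ} can be computed block-by-block.

M has Jordan form
J =
  [4, 1, 0]
  [0, 4, 1]
  [0, 0, 4]
(up to reordering of blocks).

Per-block formulas:
  For a 3×3 Jordan block J_3(4): exp(t · J_3(4)) = e^(4t)·(I + t·N + (t^2/2)·N^2), where N is the 3×3 nilpotent shift.

After assembling e^{tJ} and conjugating by P, we get:

e^{tM} =
  [4*t*exp(4*t) + exp(4*t), 2*t*exp(4*t), -t*exp(4*t)]
  [-2*t^2*exp(4*t) - 5*t*exp(4*t), -t^2*exp(4*t) - 2*t*exp(4*t) + exp(4*t), t^2*exp(4*t)/2 + t*exp(4*t)]
  [-4*t^2*exp(4*t) + 6*t*exp(4*t), -2*t^2*exp(4*t) + 4*t*exp(4*t), t^2*exp(4*t) - 2*t*exp(4*t) + exp(4*t)]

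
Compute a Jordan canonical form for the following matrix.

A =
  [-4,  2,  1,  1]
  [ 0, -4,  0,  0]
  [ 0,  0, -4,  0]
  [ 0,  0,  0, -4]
J_2(-4) ⊕ J_1(-4) ⊕ J_1(-4)

The characteristic polynomial is
  det(x·I − A) = x^4 + 16*x^3 + 96*x^2 + 256*x + 256 = (x + 4)^4

Eigenvalues and multiplicities (the geometric multiplicity of λ is n − rank(A − λI), which equals the number of Jordan blocks for λ):
  λ = -4: algebraic multiplicity = 4, geometric multiplicity = 3

Determining the block sizes for each eigenvalue:
  λ = -4: 3 blocks summing to 4 forces exactly one block of size 2 and the rest size 1 → block sizes [2, 1, 1]

Assembling the blocks gives a Jordan form
J =
  [-4,  1,  0,  0]
  [ 0, -4,  0,  0]
  [ 0,  0, -4,  0]
  [ 0,  0,  0, -4]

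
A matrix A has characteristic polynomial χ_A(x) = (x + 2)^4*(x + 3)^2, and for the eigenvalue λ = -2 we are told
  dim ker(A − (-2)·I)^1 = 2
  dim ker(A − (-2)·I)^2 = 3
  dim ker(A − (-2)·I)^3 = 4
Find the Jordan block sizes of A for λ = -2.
Block sizes for λ = -2: [3, 1]

From the dimensions of kernels of powers, the number of Jordan blocks of size at least j is d_j − d_{j−1} where d_j = dim ker(N^j) (with d_0 = 0). Computing the differences gives [2, 1, 1].
The number of blocks of size exactly k is (#blocks of size ≥ k) − (#blocks of size ≥ k + 1), so the partition is: 1 block(s) of size 1, 1 block(s) of size 3.
In nonincreasing order the block sizes are [3, 1].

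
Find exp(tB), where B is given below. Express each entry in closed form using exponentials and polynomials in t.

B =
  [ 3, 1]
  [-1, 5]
e^{tB} =
  [-t*exp(4*t) + exp(4*t), t*exp(4*t)]
  [-t*exp(4*t), t*exp(4*t) + exp(4*t)]

Strategy: write B = P · J · P⁻¹ where J is a Jordan canonical form, so e^{tB} = P · e^{tJ} · P⁻¹, and e^{tJ} can be computed block-by-block.

B has Jordan form
J =
  [4, 1]
  [0, 4]
(up to reordering of blocks).

Per-block formulas:
  For a 2×2 Jordan block J_2(4): exp(t · J_2(4)) = e^(4t)·(I + t·N), where N is the 2×2 nilpotent shift.

After assembling e^{tJ} and conjugating by P, we get:

e^{tB} =
  [-t*exp(4*t) + exp(4*t), t*exp(4*t)]
  [-t*exp(4*t), t*exp(4*t) + exp(4*t)]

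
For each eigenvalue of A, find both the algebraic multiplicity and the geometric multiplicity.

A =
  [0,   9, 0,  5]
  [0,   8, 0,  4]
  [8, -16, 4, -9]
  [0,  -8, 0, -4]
λ = 0: alg = 2, geom = 1; λ = 4: alg = 2, geom = 1

Step 1 — factor the characteristic polynomial to read off the algebraic multiplicities:
  χ_A(x) = x^2*(x - 4)^2

Step 2 — compute geometric multiplicities via the rank-nullity identity g(λ) = n − rank(A − λI):
  rank(A − (0)·I) = 3, so dim ker(A − (0)·I) = n − 3 = 1
  rank(A − (4)·I) = 3, so dim ker(A − (4)·I) = n − 3 = 1

Summary:
  λ = 0: algebraic multiplicity = 2, geometric multiplicity = 1
  λ = 4: algebraic multiplicity = 2, geometric multiplicity = 1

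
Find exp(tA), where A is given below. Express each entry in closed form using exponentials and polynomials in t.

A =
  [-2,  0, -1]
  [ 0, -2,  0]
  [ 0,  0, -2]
e^{tA} =
  [exp(-2*t), 0, -t*exp(-2*t)]
  [0, exp(-2*t), 0]
  [0, 0, exp(-2*t)]

Strategy: write A = P · J · P⁻¹ where J is a Jordan canonical form, so e^{tA} = P · e^{tJ} · P⁻¹, and e^{tJ} can be computed block-by-block.

A has Jordan form
J =
  [-2,  1,  0]
  [ 0, -2,  0]
  [ 0,  0, -2]
(up to reordering of blocks).

Per-block formulas:
  For a 2×2 Jordan block J_2(-2): exp(t · J_2(-2)) = e^(-2t)·(I + t·N), where N is the 2×2 nilpotent shift.
  For a 1×1 block at λ = -2: exp(t · [-2]) = [e^(-2t)].

After assembling e^{tJ} and conjugating by P, we get:

e^{tA} =
  [exp(-2*t), 0, -t*exp(-2*t)]
  [0, exp(-2*t), 0]
  [0, 0, exp(-2*t)]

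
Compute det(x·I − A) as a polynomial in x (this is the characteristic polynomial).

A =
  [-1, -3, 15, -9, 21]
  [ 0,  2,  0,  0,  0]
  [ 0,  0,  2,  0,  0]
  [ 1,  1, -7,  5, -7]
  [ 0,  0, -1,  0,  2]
x^5 - 10*x^4 + 40*x^3 - 80*x^2 + 80*x - 32

Expanding det(x·I − A) (e.g. by cofactor expansion or by noting that A is similar to its Jordan form J, which has the same characteristic polynomial as A) gives
  χ_A(x) = x^5 - 10*x^4 + 40*x^3 - 80*x^2 + 80*x - 32
which factors as (x - 2)^5. The eigenvalues (with algebraic multiplicities) are λ = 2 with multiplicity 5.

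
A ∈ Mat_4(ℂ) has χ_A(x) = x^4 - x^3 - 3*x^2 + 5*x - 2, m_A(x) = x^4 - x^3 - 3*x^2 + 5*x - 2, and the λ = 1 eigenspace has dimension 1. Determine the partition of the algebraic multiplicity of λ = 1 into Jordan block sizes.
Block sizes for λ = 1: [3]

Step 1 — from the characteristic polynomial, algebraic multiplicity of λ = 1 is 3. From dim ker(A − (1)·I) = 1, there are exactly 1 Jordan blocks for λ = 1.
Step 2 — from the minimal polynomial, the factor (x − 1)^3 tells us the largest block for λ = 1 has size 3.
Step 3 — with total size 3, 1 blocks, and largest block 3, the block sizes (in nonincreasing order) are [3].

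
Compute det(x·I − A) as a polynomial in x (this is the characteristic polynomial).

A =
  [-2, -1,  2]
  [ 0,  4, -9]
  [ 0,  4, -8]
x^3 + 6*x^2 + 12*x + 8

Expanding det(x·I − A) (e.g. by cofactor expansion or by noting that A is similar to its Jordan form J, which has the same characteristic polynomial as A) gives
  χ_A(x) = x^3 + 6*x^2 + 12*x + 8
which factors as (x + 2)^3. The eigenvalues (with algebraic multiplicities) are λ = -2 with multiplicity 3.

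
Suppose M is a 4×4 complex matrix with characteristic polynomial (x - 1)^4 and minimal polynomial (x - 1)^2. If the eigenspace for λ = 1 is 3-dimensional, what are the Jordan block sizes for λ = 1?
Block sizes for λ = 1: [2, 1, 1]

Step 1 — from the characteristic polynomial, algebraic multiplicity of λ = 1 is 4. From dim ker(M − (1)·I) = 3, there are exactly 3 Jordan blocks for λ = 1.
Step 2 — from the minimal polynomial, the factor (x − 1)^2 tells us the largest block for λ = 1 has size 2.
Step 3 — with total size 4, 3 blocks, and largest block 2, the block sizes (in nonincreasing order) are [2, 1, 1].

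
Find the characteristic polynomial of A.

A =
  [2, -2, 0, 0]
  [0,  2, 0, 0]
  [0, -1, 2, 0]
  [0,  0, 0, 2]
x^4 - 8*x^3 + 24*x^2 - 32*x + 16

Expanding det(x·I − A) (e.g. by cofactor expansion or by noting that A is similar to its Jordan form J, which has the same characteristic polynomial as A) gives
  χ_A(x) = x^4 - 8*x^3 + 24*x^2 - 32*x + 16
which factors as (x - 2)^4. The eigenvalues (with algebraic multiplicities) are λ = 2 with multiplicity 4.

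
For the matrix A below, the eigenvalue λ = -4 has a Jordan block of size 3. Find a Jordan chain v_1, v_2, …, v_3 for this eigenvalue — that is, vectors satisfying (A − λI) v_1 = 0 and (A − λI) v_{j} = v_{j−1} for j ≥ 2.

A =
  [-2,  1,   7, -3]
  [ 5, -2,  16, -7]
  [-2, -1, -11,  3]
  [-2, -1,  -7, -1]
A Jordan chain for λ = -4 of length 3:
v_1 = (1, 2, -1, -1)ᵀ
v_2 = (2, 5, -2, -2)ᵀ
v_3 = (1, 0, 0, 0)ᵀ

Let N = A − (-4)·I. We want v_3 with N^3 v_3 = 0 but N^2 v_3 ≠ 0; then v_{j-1} := N · v_j for j = 3, …, 2.

Pick v_3 = (1, 0, 0, 0)ᵀ.
Then v_2 = N · v_3 = (2, 5, -2, -2)ᵀ.
Then v_1 = N · v_2 = (1, 2, -1, -1)ᵀ.

Sanity check: (A − (-4)·I) v_1 = (0, 0, 0, 0)ᵀ = 0. ✓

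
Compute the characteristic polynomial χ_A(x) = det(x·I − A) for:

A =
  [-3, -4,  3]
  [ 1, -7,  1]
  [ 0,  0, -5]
x^3 + 15*x^2 + 75*x + 125

Expanding det(x·I − A) (e.g. by cofactor expansion or by noting that A is similar to its Jordan form J, which has the same characteristic polynomial as A) gives
  χ_A(x) = x^3 + 15*x^2 + 75*x + 125
which factors as (x + 5)^3. The eigenvalues (with algebraic multiplicities) are λ = -5 with multiplicity 3.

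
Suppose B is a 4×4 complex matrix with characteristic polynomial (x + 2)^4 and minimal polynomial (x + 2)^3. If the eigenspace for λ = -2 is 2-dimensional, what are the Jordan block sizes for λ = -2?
Block sizes for λ = -2: [3, 1]

Step 1 — from the characteristic polynomial, algebraic multiplicity of λ = -2 is 4. From dim ker(B − (-2)·I) = 2, there are exactly 2 Jordan blocks for λ = -2.
Step 2 — from the minimal polynomial, the factor (x + 2)^3 tells us the largest block for λ = -2 has size 3.
Step 3 — with total size 4, 2 blocks, and largest block 3, the block sizes (in nonincreasing order) are [3, 1].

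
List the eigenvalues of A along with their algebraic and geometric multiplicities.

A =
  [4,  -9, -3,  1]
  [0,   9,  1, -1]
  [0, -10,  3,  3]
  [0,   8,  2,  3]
λ = 4: alg = 1, geom = 1; λ = 5: alg = 3, geom = 1

Step 1 — factor the characteristic polynomial to read off the algebraic multiplicities:
  χ_A(x) = (x - 5)^3*(x - 4)

Step 2 — compute geometric multiplicities via the rank-nullity identity g(λ) = n − rank(A − λI):
  rank(A − (4)·I) = 3, so dim ker(A − (4)·I) = n − 3 = 1
  rank(A − (5)·I) = 3, so dim ker(A − (5)·I) = n − 3 = 1

Summary:
  λ = 4: algebraic multiplicity = 1, geometric multiplicity = 1
  λ = 5: algebraic multiplicity = 3, geometric multiplicity = 1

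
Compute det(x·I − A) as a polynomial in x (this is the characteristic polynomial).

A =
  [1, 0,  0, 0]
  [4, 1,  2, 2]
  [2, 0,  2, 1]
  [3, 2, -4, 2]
x^4 - 6*x^3 + 13*x^2 - 12*x + 4

Expanding det(x·I − A) (e.g. by cofactor expansion or by noting that A is similar to its Jordan form J, which has the same characteristic polynomial as A) gives
  χ_A(x) = x^4 - 6*x^3 + 13*x^2 - 12*x + 4
which factors as (x - 2)^2*(x - 1)^2. The eigenvalues (with algebraic multiplicities) are λ = 1 with multiplicity 2, λ = 2 with multiplicity 2.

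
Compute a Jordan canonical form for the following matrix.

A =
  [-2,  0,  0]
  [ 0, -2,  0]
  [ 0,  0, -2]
J_1(-2) ⊕ J_1(-2) ⊕ J_1(-2)

The characteristic polynomial is
  det(x·I − A) = x^3 + 6*x^2 + 12*x + 8 = (x + 2)^3

Eigenvalues and multiplicities (the geometric multiplicity of λ is n − rank(A − λI), which equals the number of Jordan blocks for λ):
  λ = -2: algebraic multiplicity = 3, geometric multiplicity = 3

Determining the block sizes for each eigenvalue:
  λ = -2: gm = am = 3, so every block has size 1 → block sizes [1, 1, 1]

Assembling the blocks gives a Jordan form
J =
  [-2,  0,  0]
  [ 0, -2,  0]
  [ 0,  0, -2]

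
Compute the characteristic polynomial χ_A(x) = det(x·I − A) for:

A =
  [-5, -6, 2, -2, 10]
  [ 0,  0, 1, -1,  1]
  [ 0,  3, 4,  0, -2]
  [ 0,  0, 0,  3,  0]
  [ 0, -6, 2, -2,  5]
x^5 - 7*x^4 - 6*x^3 + 162*x^2 - 459*x + 405

Expanding det(x·I − A) (e.g. by cofactor expansion or by noting that A is similar to its Jordan form J, which has the same characteristic polynomial as A) gives
  χ_A(x) = x^5 - 7*x^4 - 6*x^3 + 162*x^2 - 459*x + 405
which factors as (x - 3)^4*(x + 5). The eigenvalues (with algebraic multiplicities) are λ = -5 with multiplicity 1, λ = 3 with multiplicity 4.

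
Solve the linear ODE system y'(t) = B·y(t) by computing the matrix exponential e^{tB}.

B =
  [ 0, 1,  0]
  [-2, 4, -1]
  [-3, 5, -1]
e^{tB} =
  [-t^2*exp(t)/2 - t*exp(t) + exp(t), t^2*exp(t) + t*exp(t), -t^2*exp(t)/2]
  [-t^2*exp(t)/2 - 2*t*exp(t), t^2*exp(t) + 3*t*exp(t) + exp(t), -t^2*exp(t)/2 - t*exp(t)]
  [-t^2*exp(t)/2 - 3*t*exp(t), t^2*exp(t) + 5*t*exp(t), -t^2*exp(t)/2 - 2*t*exp(t) + exp(t)]

Strategy: write B = P · J · P⁻¹ where J is a Jordan canonical form, so e^{tB} = P · e^{tJ} · P⁻¹, and e^{tJ} can be computed block-by-block.

B has Jordan form
J =
  [1, 1, 0]
  [0, 1, 1]
  [0, 0, 1]
(up to reordering of blocks).

Per-block formulas:
  For a 3×3 Jordan block J_3(1): exp(t · J_3(1)) = e^(1t)·(I + t·N + (t^2/2)·N^2), where N is the 3×3 nilpotent shift.

After assembling e^{tJ} and conjugating by P, we get:

e^{tB} =
  [-t^2*exp(t)/2 - t*exp(t) + exp(t), t^2*exp(t) + t*exp(t), -t^2*exp(t)/2]
  [-t^2*exp(t)/2 - 2*t*exp(t), t^2*exp(t) + 3*t*exp(t) + exp(t), -t^2*exp(t)/2 - t*exp(t)]
  [-t^2*exp(t)/2 - 3*t*exp(t), t^2*exp(t) + 5*t*exp(t), -t^2*exp(t)/2 - 2*t*exp(t) + exp(t)]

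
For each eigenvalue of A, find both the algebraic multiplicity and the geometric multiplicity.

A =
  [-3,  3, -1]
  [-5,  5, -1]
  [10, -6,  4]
λ = 2: alg = 3, geom = 2

Step 1 — factor the characteristic polynomial to read off the algebraic multiplicities:
  χ_A(x) = (x - 2)^3

Step 2 — compute geometric multiplicities via the rank-nullity identity g(λ) = n − rank(A − λI):
  rank(A − (2)·I) = 1, so dim ker(A − (2)·I) = n − 1 = 2

Summary:
  λ = 2: algebraic multiplicity = 3, geometric multiplicity = 2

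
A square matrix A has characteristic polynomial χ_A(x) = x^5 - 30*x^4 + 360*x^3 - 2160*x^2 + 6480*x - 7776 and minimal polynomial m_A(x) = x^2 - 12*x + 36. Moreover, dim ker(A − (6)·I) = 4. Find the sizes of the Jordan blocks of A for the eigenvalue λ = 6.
Block sizes for λ = 6: [2, 1, 1, 1]

Step 1 — from the characteristic polynomial, algebraic multiplicity of λ = 6 is 5. From dim ker(A − (6)·I) = 4, there are exactly 4 Jordan blocks for λ = 6.
Step 2 — from the minimal polynomial, the factor (x − 6)^2 tells us the largest block for λ = 6 has size 2.
Step 3 — with total size 5, 4 blocks, and largest block 2, the block sizes (in nonincreasing order) are [2, 1, 1, 1].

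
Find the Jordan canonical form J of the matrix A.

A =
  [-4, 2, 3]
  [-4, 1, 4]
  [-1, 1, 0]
J_3(-1)

The characteristic polynomial is
  det(x·I − A) = x^3 + 3*x^2 + 3*x + 1 = (x + 1)^3

Eigenvalues and multiplicities (the geometric multiplicity of λ is n − rank(A − λI), which equals the number of Jordan blocks for λ):
  λ = -1: algebraic multiplicity = 3, geometric multiplicity = 1

Determining the block sizes for each eigenvalue:
  λ = -1: one block (gm = 1), so the single block has size am = 3 → block sizes [3]

Assembling the blocks gives a Jordan form
J =
  [-1,  1,  0]
  [ 0, -1,  1]
  [ 0,  0, -1]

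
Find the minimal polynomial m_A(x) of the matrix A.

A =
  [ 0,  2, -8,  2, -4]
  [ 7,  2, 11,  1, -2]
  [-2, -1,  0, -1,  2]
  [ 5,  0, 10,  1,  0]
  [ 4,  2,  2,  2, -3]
x^3 + 2*x^2 - 7*x + 4

The characteristic polynomial is χ_A(x) = (x - 1)^4*(x + 4), so the eigenvalues are known. The minimal polynomial is
  m_A(x) = Π_λ (x − λ)^{k_λ}
where k_λ is the size of the *largest* Jordan block for λ (equivalently, the smallest k with (A − λI)^k v = 0 for every generalised eigenvector v of λ).

  λ = -4: largest Jordan block has size 1, contributing (x + 4)
  λ = 1: largest Jordan block has size 2, contributing (x − 1)^2

So m_A(x) = (x - 1)^2*(x + 4) = x^3 + 2*x^2 - 7*x + 4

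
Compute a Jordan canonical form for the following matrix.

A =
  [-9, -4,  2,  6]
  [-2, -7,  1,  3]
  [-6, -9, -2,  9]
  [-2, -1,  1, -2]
J_3(-5) ⊕ J_1(-5)

The characteristic polynomial is
  det(x·I − A) = x^4 + 20*x^3 + 150*x^2 + 500*x + 625 = (x + 5)^4

Eigenvalues and multiplicities (the geometric multiplicity of λ is n − rank(A − λI), which equals the number of Jordan blocks for λ):
  λ = -5: algebraic multiplicity = 4, geometric multiplicity = 2

Determining the block sizes for each eigenvalue:
  λ = -5: with am = 4 and gm = 2, the partition is not yet determined (e.g. several partitions of 4 into 2 parts exist). Let N = A − (-5)·I. Computing rank(N^1) = 2, rank(N^2) = 1, rank(N^3) = 0; the number of blocks of size ≥ j is rank(N^{j−1}) − rank(N^j), giving [2, 1, 1]. So we have 1 block(s) of size 3, 1 block(s) of size 1 → block sizes [3, 1]

Assembling the blocks gives a Jordan form
J =
  [-5,  1,  0,  0]
  [ 0, -5,  1,  0]
  [ 0,  0, -5,  0]
  [ 0,  0,  0, -5]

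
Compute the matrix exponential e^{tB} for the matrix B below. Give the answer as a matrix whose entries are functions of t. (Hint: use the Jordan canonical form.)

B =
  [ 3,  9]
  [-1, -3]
e^{tB} =
  [3*t + 1, 9*t]
  [-t, 1 - 3*t]

Strategy: write B = P · J · P⁻¹ where J is a Jordan canonical form, so e^{tB} = P · e^{tJ} · P⁻¹, and e^{tJ} can be computed block-by-block.

B has Jordan form
J =
  [0, 1]
  [0, 0]
(up to reordering of blocks).

Per-block formulas:
  For a 2×2 Jordan block J_2(0): exp(t · J_2(0)) = e^(0t)·(I + t·N), where N is the 2×2 nilpotent shift.

After assembling e^{tJ} and conjugating by P, we get:

e^{tB} =
  [3*t + 1, 9*t]
  [-t, 1 - 3*t]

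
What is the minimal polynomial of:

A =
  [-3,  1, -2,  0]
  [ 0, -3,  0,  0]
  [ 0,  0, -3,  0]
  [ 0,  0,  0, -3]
x^2 + 6*x + 9

The characteristic polynomial is χ_A(x) = (x + 3)^4, so the eigenvalues are known. The minimal polynomial is
  m_A(x) = Π_λ (x − λ)^{k_λ}
where k_λ is the size of the *largest* Jordan block for λ (equivalently, the smallest k with (A − λI)^k v = 0 for every generalised eigenvector v of λ).

  λ = -3: largest Jordan block has size 2, contributing (x + 3)^2

So m_A(x) = (x + 3)^2 = x^2 + 6*x + 9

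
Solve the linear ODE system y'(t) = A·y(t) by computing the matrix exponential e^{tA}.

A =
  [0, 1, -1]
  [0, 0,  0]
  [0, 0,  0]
e^{tA} =
  [1, t, -t]
  [0, 1, 0]
  [0, 0, 1]

Strategy: write A = P · J · P⁻¹ where J is a Jordan canonical form, so e^{tA} = P · e^{tJ} · P⁻¹, and e^{tJ} can be computed block-by-block.

A has Jordan form
J =
  [0, 1, 0]
  [0, 0, 0]
  [0, 0, 0]
(up to reordering of blocks).

Per-block formulas:
  For a 1×1 block at λ = 0: exp(t · [0]) = [e^(0t)].
  For a 2×2 Jordan block J_2(0): exp(t · J_2(0)) = e^(0t)·(I + t·N), where N is the 2×2 nilpotent shift.

After assembling e^{tJ} and conjugating by P, we get:

e^{tA} =
  [1, t, -t]
  [0, 1, 0]
  [0, 0, 1]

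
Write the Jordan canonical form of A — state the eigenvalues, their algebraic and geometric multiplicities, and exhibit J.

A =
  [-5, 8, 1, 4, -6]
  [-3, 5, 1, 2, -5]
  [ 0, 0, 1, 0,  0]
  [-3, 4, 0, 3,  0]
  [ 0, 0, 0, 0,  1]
J_3(1) ⊕ J_2(1)

The characteristic polynomial is
  det(x·I − A) = x^5 - 5*x^4 + 10*x^3 - 10*x^2 + 5*x - 1 = (x - 1)^5

Eigenvalues and multiplicities (the geometric multiplicity of λ is n − rank(A − λI), which equals the number of Jordan blocks for λ):
  λ = 1: algebraic multiplicity = 5, geometric multiplicity = 2

Determining the block sizes for each eigenvalue:
  λ = 1: with am = 5 and gm = 2, the partition is not yet determined (e.g. several partitions of 5 into 2 parts exist). Let N = A − (1)·I. Computing rank(N^1) = 3, rank(N^2) = 1, rank(N^3) = 0; the number of blocks of size ≥ j is rank(N^{j−1}) − rank(N^j), giving [2, 2, 1]. So we have 1 block(s) of size 3, 1 block(s) of size 2 → block sizes [3, 2]

Assembling the blocks gives a Jordan form
J =
  [1, 1, 0, 0, 0]
  [0, 1, 1, 0, 0]
  [0, 0, 1, 0, 0]
  [0, 0, 0, 1, 1]
  [0, 0, 0, 0, 1]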